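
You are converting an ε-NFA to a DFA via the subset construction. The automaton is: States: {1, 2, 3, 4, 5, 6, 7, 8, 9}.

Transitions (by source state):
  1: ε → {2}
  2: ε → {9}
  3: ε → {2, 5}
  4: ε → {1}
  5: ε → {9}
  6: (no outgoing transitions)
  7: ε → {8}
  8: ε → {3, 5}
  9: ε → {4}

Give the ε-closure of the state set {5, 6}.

{1, 2, 4, 5, 6, 9}

Start with {5, 6}.
From 5 via ε: add 9.
From 9 via ε: add 4.
From 4 via ε: add 1.
From 1 via ε: add 2.
No new states can be added; the closed set is {1, 2, 4, 5, 6, 9}.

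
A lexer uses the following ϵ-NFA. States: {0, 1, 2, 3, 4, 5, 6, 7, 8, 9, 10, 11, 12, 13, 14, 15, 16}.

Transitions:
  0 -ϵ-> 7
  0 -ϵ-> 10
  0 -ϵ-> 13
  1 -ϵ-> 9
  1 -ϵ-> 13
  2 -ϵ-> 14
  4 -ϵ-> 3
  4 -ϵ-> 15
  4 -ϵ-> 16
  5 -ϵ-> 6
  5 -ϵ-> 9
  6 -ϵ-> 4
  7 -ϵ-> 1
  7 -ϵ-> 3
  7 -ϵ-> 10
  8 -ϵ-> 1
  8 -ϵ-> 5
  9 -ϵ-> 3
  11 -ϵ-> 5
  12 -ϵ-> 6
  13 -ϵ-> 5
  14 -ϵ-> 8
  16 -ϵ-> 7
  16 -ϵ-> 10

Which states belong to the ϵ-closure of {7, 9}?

{1, 3, 4, 5, 6, 7, 9, 10, 13, 15, 16}

Start with {7, 9}.
From 7 via ϵ: add 1, 3, 10.
From 1 via ϵ: add 13.
From 13 via ϵ: add 5.
From 5 via ϵ: add 6.
From 6 via ϵ: add 4.
From 4 via ϵ: add 15, 16.
No new states can be added; the closed set is {1, 3, 4, 5, 6, 7, 9, 10, 13, 15, 16}.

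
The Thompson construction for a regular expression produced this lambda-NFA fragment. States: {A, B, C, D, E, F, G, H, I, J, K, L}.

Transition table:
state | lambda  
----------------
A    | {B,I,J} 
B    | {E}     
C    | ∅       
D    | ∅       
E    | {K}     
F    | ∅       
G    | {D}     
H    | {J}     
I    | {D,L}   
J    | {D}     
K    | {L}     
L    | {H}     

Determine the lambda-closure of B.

{B, D, E, H, J, K, L}

Start with {B}.
From B via lambda: add E.
From E via lambda: add K.
From K via lambda: add L.
From L via lambda: add H.
From H via lambda: add J.
From J via lambda: add D.
No new states can be added; the closed set is {B, D, E, H, J, K, L}.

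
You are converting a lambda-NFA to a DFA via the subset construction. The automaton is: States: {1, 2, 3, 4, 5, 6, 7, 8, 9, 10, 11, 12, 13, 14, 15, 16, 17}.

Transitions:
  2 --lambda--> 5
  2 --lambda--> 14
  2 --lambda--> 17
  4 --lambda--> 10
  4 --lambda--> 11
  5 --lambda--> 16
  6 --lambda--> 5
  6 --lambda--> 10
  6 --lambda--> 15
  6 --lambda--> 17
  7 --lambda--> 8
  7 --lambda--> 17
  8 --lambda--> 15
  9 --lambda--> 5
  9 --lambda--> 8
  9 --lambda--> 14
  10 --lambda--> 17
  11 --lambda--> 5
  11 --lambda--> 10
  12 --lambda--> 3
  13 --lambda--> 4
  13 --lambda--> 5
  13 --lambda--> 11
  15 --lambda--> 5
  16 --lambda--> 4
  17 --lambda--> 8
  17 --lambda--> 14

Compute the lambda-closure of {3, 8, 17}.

{3, 4, 5, 8, 10, 11, 14, 15, 16, 17}

Start with {3, 8, 17}.
From 8 via lambda: add 15.
From 17 via lambda: add 14.
From 15 via lambda: add 5.
From 5 via lambda: add 16.
From 16 via lambda: add 4.
From 4 via lambda: add 10, 11.
No new states can be added; the closed set is {3, 4, 5, 8, 10, 11, 14, 15, 16, 17}.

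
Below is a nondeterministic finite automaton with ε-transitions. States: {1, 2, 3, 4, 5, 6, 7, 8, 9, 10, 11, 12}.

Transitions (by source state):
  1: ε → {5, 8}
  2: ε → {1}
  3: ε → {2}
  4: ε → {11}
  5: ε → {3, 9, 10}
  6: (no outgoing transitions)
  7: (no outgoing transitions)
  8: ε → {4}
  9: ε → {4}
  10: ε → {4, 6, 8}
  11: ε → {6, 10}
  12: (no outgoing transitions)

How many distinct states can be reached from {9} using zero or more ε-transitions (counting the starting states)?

6

Start with {9}.
From 9 via ε: add 4.
From 4 via ε: add 11.
From 11 via ε: add 6, 10.
From 10 via ε: add 8.
ε-closure = {4, 6, 8, 9, 10, 11}, which has 6 states.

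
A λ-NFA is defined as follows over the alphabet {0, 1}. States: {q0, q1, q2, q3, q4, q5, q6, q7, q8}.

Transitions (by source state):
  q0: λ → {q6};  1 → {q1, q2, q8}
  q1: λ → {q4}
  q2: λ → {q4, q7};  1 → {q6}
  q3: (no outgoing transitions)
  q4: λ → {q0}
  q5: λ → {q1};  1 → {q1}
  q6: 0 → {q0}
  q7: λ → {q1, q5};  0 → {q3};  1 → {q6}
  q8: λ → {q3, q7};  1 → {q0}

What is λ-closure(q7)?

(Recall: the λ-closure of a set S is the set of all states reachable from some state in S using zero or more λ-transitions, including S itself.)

Start with {q7}.
From q7 via λ: add q1, q5.
From q1 via λ: add q4.
From q4 via λ: add q0.
From q0 via λ: add q6.
No new states can be added; the closed set is {q0, q1, q4, q5, q6, q7}.

{q0, q1, q4, q5, q6, q7}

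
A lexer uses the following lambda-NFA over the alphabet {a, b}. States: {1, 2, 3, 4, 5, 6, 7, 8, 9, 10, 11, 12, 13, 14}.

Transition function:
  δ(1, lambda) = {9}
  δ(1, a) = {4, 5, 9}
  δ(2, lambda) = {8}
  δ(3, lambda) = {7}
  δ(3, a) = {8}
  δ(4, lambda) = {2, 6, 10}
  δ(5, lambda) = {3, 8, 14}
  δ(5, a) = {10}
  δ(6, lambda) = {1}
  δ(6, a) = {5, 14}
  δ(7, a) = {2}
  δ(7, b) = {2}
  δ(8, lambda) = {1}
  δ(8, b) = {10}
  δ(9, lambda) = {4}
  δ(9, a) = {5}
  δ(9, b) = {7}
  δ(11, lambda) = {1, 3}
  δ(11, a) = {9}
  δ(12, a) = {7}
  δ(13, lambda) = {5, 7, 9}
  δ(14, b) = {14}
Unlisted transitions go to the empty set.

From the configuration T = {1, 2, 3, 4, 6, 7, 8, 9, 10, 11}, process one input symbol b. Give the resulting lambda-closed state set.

{1, 2, 4, 6, 7, 8, 9, 10}

7 on b → {2}.
8 on b → {10}.
9 on b → {7}.
No b-transition from 1, 2, 3, 4, 6, 10, 11.
Union after reading b: {2, 7, 10}.
Now take the lambda-closure:
From 2 via lambda: add 8.
From 8 via lambda: add 1.
From 1 via lambda: add 9.
From 9 via lambda: add 4.
From 4 via lambda: add 6.
No new states can be added; the closed set is {1, 2, 4, 6, 7, 8, 9, 10}.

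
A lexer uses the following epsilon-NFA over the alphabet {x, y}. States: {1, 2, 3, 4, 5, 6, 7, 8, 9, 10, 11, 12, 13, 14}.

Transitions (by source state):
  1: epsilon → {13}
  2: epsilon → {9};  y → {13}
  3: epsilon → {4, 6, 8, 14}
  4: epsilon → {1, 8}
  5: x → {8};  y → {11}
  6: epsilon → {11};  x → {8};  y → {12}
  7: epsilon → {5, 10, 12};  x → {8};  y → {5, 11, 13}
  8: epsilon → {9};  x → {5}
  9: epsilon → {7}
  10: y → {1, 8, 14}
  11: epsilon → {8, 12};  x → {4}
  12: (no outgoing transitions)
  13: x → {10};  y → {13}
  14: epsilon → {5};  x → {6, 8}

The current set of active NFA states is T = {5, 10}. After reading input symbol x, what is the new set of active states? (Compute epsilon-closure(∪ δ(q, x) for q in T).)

5 on x → {8}.
No x-transition from 10.
Union after reading x: {8}.
Now take the epsilon-closure:
From 8 via epsilon: add 9.
From 9 via epsilon: add 7.
From 7 via epsilon: add 5, 10, 12.
No new states can be added; the closed set is {5, 7, 8, 9, 10, 12}.

{5, 7, 8, 9, 10, 12}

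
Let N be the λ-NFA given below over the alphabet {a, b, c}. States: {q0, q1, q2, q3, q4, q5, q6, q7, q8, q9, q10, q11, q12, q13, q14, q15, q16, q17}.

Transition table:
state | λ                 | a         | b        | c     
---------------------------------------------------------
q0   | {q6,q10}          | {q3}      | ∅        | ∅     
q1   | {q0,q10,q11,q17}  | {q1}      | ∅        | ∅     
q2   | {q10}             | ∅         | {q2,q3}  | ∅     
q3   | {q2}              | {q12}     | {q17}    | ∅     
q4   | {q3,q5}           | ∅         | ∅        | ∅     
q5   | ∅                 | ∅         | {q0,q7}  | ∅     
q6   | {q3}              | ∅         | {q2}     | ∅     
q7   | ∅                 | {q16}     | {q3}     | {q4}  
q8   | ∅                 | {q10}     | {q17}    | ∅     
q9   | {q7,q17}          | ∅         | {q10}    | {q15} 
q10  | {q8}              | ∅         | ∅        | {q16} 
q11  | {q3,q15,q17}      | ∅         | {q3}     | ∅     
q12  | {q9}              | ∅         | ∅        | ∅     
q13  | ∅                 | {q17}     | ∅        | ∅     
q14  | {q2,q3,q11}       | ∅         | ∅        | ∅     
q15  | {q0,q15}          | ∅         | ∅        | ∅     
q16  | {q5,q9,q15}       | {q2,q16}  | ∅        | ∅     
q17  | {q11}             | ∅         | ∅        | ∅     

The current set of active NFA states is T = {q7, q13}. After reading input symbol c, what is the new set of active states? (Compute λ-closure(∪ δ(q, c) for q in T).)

q7 on c → {q4}.
No c-transition from q13.
Union after reading c: {q4}.
Now take the λ-closure:
From q4 via λ: add q3, q5.
From q3 via λ: add q2.
From q2 via λ: add q10.
From q10 via λ: add q8.
No new states can be added; the closed set is {q2, q3, q4, q5, q8, q10}.

{q2, q3, q4, q5, q8, q10}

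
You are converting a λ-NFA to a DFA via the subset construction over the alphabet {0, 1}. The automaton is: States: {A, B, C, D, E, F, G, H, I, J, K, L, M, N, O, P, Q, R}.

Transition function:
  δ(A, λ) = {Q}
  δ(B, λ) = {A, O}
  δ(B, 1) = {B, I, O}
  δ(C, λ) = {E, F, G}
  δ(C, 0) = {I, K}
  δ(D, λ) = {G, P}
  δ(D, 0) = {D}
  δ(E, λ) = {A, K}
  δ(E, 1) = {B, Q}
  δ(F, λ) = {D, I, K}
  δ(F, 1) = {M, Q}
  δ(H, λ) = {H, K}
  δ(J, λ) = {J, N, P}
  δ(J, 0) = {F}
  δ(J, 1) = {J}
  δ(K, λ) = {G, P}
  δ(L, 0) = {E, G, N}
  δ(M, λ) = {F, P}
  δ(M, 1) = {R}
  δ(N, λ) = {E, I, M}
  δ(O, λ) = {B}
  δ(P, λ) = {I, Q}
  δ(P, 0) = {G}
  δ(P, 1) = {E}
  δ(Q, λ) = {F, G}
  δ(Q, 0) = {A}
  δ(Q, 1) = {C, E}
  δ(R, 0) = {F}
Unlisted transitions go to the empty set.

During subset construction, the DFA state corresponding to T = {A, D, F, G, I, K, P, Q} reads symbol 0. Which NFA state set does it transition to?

{A, D, F, G, I, K, P, Q}

D on 0 → {D}.
P on 0 → {G}.
Q on 0 → {A}.
No 0-transition from A, F, G, I, K.
Union after reading 0: {A, D, G}.
Now take the λ-closure:
From A via λ: add Q.
From D via λ: add P.
From P via λ: add I.
From Q via λ: add F.
From F via λ: add K.
No new states can be added; the closed set is {A, D, F, G, I, K, P, Q}.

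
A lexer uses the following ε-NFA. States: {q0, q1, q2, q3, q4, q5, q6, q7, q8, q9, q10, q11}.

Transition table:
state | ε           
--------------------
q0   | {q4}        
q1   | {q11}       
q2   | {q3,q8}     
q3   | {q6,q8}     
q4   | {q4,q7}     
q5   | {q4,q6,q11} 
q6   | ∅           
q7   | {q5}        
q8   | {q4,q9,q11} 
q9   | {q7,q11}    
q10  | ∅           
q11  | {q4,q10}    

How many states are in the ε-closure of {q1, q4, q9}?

Start with {q1, q4, q9}.
From q1 via ε: add q11.
From q4 via ε: add q7.
From q7 via ε: add q5.
From q11 via ε: add q10.
From q5 via ε: add q6.
ε-closure = {q1, q4, q5, q6, q7, q9, q10, q11}, which has 8 states.

8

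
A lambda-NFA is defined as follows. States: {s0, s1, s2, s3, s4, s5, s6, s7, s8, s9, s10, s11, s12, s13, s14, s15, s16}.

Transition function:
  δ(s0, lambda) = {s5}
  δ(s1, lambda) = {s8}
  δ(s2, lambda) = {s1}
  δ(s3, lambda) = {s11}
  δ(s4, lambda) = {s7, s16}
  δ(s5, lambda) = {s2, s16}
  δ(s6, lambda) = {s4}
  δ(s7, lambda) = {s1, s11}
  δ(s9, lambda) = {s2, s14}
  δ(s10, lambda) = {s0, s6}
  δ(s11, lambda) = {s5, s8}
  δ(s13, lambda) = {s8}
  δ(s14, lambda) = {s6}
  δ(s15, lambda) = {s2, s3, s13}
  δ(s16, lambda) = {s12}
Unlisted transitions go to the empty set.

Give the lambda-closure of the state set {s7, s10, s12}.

Start with {s7, s10, s12}.
From s7 via lambda: add s1, s11.
From s10 via lambda: add s0, s6.
From s0 via lambda: add s5.
From s1 via lambda: add s8.
From s6 via lambda: add s4.
From s4 via lambda: add s16.
From s5 via lambda: add s2.
No new states can be added; the closed set is {s0, s1, s2, s4, s5, s6, s7, s8, s10, s11, s12, s16}.

{s0, s1, s2, s4, s5, s6, s7, s8, s10, s11, s12, s16}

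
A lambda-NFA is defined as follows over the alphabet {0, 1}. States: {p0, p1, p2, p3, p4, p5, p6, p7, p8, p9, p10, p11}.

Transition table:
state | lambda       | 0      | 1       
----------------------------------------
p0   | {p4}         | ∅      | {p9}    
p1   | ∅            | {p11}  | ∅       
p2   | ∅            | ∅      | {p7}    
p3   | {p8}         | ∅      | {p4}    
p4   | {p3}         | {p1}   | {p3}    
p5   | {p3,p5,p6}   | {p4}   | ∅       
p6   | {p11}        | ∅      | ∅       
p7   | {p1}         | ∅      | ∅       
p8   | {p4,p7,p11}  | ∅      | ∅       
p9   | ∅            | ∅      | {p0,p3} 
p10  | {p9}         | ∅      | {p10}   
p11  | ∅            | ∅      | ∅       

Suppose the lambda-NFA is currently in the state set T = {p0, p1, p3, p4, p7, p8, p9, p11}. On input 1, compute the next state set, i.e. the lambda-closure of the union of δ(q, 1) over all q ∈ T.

{p0, p1, p3, p4, p7, p8, p9, p11}

p0 on 1 → {p9}.
p3 on 1 → {p4}.
p4 on 1 → {p3}.
p9 on 1 → {p0, p3}.
No 1-transition from p1, p7, p8, p11.
Union after reading 1: {p0, p3, p4, p9}.
Now take the lambda-closure:
From p3 via lambda: add p8.
From p8 via lambda: add p7, p11.
From p7 via lambda: add p1.
No new states can be added; the closed set is {p0, p1, p3, p4, p7, p8, p9, p11}.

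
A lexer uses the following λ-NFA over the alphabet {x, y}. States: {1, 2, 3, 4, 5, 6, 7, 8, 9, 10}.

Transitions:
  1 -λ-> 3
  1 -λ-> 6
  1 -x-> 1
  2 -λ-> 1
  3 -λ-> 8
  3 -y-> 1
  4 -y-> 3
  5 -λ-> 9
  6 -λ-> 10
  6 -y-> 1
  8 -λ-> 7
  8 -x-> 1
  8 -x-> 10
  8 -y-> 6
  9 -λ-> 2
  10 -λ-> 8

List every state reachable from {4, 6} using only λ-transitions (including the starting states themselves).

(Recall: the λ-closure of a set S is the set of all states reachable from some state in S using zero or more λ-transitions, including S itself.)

{4, 6, 7, 8, 10}

Start with {4, 6}.
From 6 via λ: add 10.
From 10 via λ: add 8.
From 8 via λ: add 7.
No new states can be added; the closed set is {4, 6, 7, 8, 10}.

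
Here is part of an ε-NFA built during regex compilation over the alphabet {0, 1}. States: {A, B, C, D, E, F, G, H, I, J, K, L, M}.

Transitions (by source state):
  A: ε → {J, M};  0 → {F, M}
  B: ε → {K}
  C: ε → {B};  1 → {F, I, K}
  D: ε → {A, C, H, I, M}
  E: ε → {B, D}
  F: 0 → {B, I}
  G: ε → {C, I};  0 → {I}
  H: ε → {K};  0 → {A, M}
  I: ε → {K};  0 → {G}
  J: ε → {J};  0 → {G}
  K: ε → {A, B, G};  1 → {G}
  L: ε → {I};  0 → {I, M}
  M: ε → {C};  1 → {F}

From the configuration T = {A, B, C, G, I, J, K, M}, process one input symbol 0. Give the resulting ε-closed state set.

{A, B, C, F, G, I, J, K, M}

A on 0 → {F, M}.
G on 0 → {I}.
I on 0 → {G}.
J on 0 → {G}.
No 0-transition from B, C, K, M.
Union after reading 0: {F, G, I, M}.
Now take the ε-closure:
From G via ε: add C.
From I via ε: add K.
From C via ε: add B.
From K via ε: add A.
From A via ε: add J.
No new states can be added; the closed set is {A, B, C, F, G, I, J, K, M}.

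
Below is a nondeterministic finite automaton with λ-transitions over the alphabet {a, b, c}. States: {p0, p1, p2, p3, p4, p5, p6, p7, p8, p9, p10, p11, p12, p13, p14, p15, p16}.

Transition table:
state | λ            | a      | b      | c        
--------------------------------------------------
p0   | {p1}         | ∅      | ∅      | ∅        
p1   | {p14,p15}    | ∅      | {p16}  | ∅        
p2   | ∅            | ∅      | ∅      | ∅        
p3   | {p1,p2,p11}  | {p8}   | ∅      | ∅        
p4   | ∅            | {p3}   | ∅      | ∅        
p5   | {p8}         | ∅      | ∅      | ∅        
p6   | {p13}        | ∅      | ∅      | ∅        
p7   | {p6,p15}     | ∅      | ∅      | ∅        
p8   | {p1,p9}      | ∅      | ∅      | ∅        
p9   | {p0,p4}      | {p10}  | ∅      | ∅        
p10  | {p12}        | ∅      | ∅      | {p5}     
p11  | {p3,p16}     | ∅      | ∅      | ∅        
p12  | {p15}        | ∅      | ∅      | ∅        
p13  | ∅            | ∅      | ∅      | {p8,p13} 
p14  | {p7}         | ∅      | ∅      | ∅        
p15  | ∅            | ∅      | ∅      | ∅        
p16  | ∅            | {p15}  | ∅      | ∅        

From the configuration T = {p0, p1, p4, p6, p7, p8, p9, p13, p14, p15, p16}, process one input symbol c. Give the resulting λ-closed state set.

p13 on c → {p8, p13}.
No c-transition from p0, p1, p4, p6, p7, p8, p9, p14, p15, p16.
Union after reading c: {p8, p13}.
Now take the λ-closure:
From p8 via λ: add p1, p9.
From p1 via λ: add p14, p15.
From p9 via λ: add p0, p4.
From p14 via λ: add p7.
From p7 via λ: add p6.
No new states can be added; the closed set is {p0, p1, p4, p6, p7, p8, p9, p13, p14, p15}.

{p0, p1, p4, p6, p7, p8, p9, p13, p14, p15}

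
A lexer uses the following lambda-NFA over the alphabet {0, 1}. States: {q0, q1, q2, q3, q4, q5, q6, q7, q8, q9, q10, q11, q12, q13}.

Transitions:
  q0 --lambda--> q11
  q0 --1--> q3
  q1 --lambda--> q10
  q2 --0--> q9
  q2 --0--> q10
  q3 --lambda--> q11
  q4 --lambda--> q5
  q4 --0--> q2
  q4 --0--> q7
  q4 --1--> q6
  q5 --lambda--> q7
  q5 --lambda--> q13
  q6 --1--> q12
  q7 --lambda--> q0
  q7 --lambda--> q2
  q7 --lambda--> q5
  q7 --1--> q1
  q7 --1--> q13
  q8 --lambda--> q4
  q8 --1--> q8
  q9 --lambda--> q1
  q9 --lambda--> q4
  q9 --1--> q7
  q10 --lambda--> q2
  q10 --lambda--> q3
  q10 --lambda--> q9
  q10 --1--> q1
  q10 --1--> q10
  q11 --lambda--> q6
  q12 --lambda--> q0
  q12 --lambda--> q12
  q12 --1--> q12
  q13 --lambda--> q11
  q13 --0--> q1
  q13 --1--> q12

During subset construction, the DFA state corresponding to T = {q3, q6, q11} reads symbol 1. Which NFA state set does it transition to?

q6 on 1 → {q12}.
No 1-transition from q3, q11.
Union after reading 1: {q12}.
Now take the lambda-closure:
From q12 via lambda: add q0.
From q0 via lambda: add q11.
From q11 via lambda: add q6.
No new states can be added; the closed set is {q0, q6, q11, q12}.

{q0, q6, q11, q12}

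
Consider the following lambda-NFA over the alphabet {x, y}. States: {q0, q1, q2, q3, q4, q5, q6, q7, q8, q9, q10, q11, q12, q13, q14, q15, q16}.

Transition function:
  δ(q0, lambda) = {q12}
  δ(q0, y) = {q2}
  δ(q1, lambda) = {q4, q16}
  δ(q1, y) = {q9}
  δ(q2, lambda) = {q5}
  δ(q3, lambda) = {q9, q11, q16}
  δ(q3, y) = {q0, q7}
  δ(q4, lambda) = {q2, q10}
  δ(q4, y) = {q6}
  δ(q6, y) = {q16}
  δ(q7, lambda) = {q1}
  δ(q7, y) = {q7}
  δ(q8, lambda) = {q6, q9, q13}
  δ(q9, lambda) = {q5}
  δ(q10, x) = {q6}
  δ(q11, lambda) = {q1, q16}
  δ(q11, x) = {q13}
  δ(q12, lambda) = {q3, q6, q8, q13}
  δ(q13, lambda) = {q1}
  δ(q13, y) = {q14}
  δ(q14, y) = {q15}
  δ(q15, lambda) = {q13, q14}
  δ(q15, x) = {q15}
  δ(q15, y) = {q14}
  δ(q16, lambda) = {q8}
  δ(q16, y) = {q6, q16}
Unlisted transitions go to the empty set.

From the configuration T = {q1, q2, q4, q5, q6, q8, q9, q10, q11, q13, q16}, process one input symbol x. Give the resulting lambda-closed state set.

q10 on x → {q6}.
q11 on x → {q13}.
No x-transition from q1, q2, q4, q5, q6, q8, q9, q13, q16.
Union after reading x: {q6, q13}.
Now take the lambda-closure:
From q13 via lambda: add q1.
From q1 via lambda: add q4, q16.
From q4 via lambda: add q2, q10.
From q16 via lambda: add q8.
From q2 via lambda: add q5.
From q8 via lambda: add q9.
No new states can be added; the closed set is {q1, q2, q4, q5, q6, q8, q9, q10, q13, q16}.

{q1, q2, q4, q5, q6, q8, q9, q10, q13, q16}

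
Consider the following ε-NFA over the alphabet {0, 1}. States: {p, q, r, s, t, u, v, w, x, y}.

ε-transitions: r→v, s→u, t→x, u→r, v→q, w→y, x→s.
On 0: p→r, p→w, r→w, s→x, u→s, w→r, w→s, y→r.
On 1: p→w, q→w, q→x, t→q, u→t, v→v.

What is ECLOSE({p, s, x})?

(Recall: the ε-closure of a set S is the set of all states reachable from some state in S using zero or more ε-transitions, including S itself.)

Start with {p, s, x}.
From s via ε: add u.
From u via ε: add r.
From r via ε: add v.
From v via ε: add q.
No new states can be added; the closed set is {p, q, r, s, u, v, x}.

{p, q, r, s, u, v, x}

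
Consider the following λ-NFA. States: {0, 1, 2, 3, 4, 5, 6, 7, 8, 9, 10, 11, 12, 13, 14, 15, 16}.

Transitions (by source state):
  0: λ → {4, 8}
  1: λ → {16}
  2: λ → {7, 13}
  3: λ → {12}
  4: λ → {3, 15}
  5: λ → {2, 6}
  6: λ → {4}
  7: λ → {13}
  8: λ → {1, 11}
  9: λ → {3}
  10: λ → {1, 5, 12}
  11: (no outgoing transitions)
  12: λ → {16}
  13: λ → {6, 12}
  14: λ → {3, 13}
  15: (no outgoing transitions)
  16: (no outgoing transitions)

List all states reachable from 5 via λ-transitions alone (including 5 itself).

Start with {5}.
From 5 via λ: add 2, 6.
From 2 via λ: add 7, 13.
From 6 via λ: add 4.
From 4 via λ: add 3, 15.
From 13 via λ: add 12.
From 12 via λ: add 16.
No new states can be added; the closed set is {2, 3, 4, 5, 6, 7, 12, 13, 15, 16}.

{2, 3, 4, 5, 6, 7, 12, 13, 15, 16}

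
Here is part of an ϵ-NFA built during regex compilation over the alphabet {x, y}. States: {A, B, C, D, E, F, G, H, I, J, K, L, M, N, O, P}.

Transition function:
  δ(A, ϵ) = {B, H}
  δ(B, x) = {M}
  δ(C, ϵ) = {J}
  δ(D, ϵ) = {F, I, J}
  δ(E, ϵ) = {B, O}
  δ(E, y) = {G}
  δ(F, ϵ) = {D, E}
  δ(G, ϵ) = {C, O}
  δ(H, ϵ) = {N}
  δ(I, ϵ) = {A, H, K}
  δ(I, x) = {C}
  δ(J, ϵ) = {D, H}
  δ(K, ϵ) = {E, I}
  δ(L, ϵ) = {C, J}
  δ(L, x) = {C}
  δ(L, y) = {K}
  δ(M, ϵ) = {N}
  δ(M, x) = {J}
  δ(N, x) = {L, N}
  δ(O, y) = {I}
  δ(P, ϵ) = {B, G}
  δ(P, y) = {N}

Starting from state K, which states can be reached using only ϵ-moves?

{A, B, E, H, I, K, N, O}

Start with {K}.
From K via ϵ: add E, I.
From E via ϵ: add B, O.
From I via ϵ: add A, H.
From H via ϵ: add N.
No new states can be added; the closed set is {A, B, E, H, I, K, N, O}.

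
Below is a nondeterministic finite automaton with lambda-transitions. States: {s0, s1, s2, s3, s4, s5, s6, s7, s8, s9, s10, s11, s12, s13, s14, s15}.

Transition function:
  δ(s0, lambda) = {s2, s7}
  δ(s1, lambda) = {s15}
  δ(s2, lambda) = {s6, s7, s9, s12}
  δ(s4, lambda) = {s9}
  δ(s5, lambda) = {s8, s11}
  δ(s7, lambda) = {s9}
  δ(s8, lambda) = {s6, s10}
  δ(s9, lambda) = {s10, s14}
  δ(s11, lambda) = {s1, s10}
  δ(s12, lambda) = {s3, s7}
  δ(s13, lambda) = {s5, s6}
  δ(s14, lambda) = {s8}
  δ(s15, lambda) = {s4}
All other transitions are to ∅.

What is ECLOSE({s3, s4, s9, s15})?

Start with {s3, s4, s9, s15}.
From s9 via lambda: add s10, s14.
From s14 via lambda: add s8.
From s8 via lambda: add s6.
No new states can be added; the closed set is {s3, s4, s6, s8, s9, s10, s14, s15}.

{s3, s4, s6, s8, s9, s10, s14, s15}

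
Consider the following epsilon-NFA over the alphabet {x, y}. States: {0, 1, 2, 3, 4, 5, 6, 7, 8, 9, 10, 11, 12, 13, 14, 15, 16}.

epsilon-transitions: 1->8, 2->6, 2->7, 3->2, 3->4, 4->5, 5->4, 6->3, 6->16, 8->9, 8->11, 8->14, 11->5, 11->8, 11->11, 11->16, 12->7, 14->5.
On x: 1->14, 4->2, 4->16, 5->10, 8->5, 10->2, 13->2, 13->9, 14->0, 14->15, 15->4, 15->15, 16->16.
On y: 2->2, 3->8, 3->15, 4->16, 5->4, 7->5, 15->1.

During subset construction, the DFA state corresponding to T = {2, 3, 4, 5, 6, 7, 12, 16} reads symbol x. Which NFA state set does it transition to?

{2, 3, 4, 5, 6, 7, 10, 16}

4 on x → {2, 16}.
5 on x → {10}.
16 on x → {16}.
No x-transition from 2, 3, 6, 7, 12.
Union after reading x: {2, 10, 16}.
Now take the epsilon-closure:
From 2 via epsilon: add 6, 7.
From 6 via epsilon: add 3.
From 3 via epsilon: add 4.
From 4 via epsilon: add 5.
No new states can be added; the closed set is {2, 3, 4, 5, 6, 7, 10, 16}.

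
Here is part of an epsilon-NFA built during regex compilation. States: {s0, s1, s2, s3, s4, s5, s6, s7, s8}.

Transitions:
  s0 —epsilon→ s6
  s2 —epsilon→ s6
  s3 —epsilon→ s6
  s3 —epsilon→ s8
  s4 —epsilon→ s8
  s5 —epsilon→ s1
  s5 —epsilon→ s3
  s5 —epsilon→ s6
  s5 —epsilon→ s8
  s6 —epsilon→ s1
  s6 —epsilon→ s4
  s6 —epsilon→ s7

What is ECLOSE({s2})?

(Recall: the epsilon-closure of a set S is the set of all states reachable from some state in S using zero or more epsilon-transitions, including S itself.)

Start with {s2}.
From s2 via epsilon: add s6.
From s6 via epsilon: add s1, s4, s7.
From s4 via epsilon: add s8.
No new states can be added; the closed set is {s1, s2, s4, s6, s7, s8}.

{s1, s2, s4, s6, s7, s8}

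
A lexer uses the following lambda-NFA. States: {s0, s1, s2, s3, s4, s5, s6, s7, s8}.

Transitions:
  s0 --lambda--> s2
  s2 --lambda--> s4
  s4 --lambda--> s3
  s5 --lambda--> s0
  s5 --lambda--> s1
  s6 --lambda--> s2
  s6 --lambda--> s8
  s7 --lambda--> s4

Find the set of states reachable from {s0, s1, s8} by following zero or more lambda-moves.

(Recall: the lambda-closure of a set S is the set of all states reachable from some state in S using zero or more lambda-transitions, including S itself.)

{s0, s1, s2, s3, s4, s8}

Start with {s0, s1, s8}.
From s0 via lambda: add s2.
From s2 via lambda: add s4.
From s4 via lambda: add s3.
No new states can be added; the closed set is {s0, s1, s2, s3, s4, s8}.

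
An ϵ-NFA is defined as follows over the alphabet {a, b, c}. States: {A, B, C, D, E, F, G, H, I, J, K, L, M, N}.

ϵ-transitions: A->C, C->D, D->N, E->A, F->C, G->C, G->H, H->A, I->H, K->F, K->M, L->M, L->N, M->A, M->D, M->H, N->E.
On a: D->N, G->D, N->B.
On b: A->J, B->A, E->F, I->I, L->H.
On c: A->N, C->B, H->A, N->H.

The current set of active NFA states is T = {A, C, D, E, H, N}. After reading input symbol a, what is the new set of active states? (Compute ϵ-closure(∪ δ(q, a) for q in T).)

{A, B, C, D, E, N}

D on a → {N}.
N on a → {B}.
No a-transition from A, C, E, H.
Union after reading a: {B, N}.
Now take the ϵ-closure:
From N via ϵ: add E.
From E via ϵ: add A.
From A via ϵ: add C.
From C via ϵ: add D.
No new states can be added; the closed set is {A, B, C, D, E, N}.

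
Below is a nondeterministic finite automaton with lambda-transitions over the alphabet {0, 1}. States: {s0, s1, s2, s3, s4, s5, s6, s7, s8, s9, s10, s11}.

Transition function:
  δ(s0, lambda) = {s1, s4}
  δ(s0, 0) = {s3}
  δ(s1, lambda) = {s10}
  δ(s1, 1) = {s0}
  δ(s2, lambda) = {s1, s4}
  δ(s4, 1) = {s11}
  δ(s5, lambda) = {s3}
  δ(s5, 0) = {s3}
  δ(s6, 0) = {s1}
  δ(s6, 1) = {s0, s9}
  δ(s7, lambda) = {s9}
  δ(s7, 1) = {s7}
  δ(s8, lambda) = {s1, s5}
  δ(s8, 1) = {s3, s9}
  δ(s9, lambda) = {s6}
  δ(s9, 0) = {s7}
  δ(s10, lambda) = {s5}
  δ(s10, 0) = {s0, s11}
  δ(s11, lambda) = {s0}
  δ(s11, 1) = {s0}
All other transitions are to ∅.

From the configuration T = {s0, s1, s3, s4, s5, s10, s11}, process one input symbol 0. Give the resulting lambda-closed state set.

{s0, s1, s3, s4, s5, s10, s11}

s0 on 0 → {s3}.
s5 on 0 → {s3}.
s10 on 0 → {s0, s11}.
No 0-transition from s1, s3, s4, s11.
Union after reading 0: {s0, s3, s11}.
Now take the lambda-closure:
From s0 via lambda: add s1, s4.
From s1 via lambda: add s10.
From s10 via lambda: add s5.
No new states can be added; the closed set is {s0, s1, s3, s4, s5, s10, s11}.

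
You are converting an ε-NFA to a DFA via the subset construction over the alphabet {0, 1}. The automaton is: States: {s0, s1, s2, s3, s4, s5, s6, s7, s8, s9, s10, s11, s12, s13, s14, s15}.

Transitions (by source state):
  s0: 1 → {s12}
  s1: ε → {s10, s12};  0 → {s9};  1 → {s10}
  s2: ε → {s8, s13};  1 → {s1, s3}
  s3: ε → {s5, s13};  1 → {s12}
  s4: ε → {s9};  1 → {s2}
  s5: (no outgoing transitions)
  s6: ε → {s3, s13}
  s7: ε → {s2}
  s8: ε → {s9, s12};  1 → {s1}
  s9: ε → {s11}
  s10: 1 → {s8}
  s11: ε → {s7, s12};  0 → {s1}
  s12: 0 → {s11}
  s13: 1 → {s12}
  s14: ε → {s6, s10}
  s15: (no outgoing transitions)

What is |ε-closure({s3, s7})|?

Start with {s3, s7}.
From s3 via ε: add s5, s13.
From s7 via ε: add s2.
From s2 via ε: add s8.
From s8 via ε: add s9, s12.
From s9 via ε: add s11.
ε-closure = {s2, s3, s5, s7, s8, s9, s11, s12, s13}, which has 9 states.

9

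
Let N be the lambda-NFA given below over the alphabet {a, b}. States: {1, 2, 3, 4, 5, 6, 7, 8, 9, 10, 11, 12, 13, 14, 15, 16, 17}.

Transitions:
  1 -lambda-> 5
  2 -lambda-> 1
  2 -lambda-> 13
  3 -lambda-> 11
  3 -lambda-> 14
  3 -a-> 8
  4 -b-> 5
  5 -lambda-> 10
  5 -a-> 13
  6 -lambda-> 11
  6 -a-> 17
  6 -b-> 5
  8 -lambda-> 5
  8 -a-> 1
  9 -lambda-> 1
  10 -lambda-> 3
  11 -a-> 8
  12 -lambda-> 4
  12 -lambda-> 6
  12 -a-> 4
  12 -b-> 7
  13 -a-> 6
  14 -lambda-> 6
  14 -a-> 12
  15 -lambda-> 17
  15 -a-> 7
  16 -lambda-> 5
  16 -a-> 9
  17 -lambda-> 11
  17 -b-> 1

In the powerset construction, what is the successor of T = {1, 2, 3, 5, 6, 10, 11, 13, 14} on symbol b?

{3, 5, 6, 10, 11, 14}

6 on b → {5}.
No b-transition from 1, 2, 3, 5, 10, 11, 13, 14.
Union after reading b: {5}.
Now take the lambda-closure:
From 5 via lambda: add 10.
From 10 via lambda: add 3.
From 3 via lambda: add 11, 14.
From 14 via lambda: add 6.
No new states can be added; the closed set is {3, 5, 6, 10, 11, 14}.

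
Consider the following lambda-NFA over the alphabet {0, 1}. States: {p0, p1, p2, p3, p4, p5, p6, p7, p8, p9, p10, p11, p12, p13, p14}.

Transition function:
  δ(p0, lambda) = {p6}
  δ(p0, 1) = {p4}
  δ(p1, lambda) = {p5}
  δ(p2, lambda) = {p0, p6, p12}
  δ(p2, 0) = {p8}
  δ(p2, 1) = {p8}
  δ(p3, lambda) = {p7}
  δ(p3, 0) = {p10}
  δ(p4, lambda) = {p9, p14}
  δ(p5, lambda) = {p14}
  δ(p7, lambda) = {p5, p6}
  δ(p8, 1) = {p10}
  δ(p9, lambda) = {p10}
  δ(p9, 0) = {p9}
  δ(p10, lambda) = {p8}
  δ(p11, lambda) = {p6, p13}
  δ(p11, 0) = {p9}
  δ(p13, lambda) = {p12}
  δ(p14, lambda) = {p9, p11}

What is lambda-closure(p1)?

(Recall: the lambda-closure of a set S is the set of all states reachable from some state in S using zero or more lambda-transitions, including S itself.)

Start with {p1}.
From p1 via lambda: add p5.
From p5 via lambda: add p14.
From p14 via lambda: add p9, p11.
From p9 via lambda: add p10.
From p11 via lambda: add p6, p13.
From p10 via lambda: add p8.
From p13 via lambda: add p12.
No new states can be added; the closed set is {p1, p5, p6, p8, p9, p10, p11, p12, p13, p14}.

{p1, p5, p6, p8, p9, p10, p11, p12, p13, p14}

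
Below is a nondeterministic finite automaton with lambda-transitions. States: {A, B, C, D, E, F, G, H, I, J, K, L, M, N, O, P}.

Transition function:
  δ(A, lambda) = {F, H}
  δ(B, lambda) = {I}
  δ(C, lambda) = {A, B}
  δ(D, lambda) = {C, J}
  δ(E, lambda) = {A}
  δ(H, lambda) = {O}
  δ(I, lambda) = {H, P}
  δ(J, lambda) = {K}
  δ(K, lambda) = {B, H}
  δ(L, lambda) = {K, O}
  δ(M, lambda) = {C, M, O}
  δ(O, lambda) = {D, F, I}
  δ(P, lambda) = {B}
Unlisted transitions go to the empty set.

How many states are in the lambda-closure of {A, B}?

11

Start with {A, B}.
From A via lambda: add F, H.
From B via lambda: add I.
From H via lambda: add O.
From I via lambda: add P.
From O via lambda: add D.
From D via lambda: add C, J.
From J via lambda: add K.
lambda-closure = {A, B, C, D, F, H, I, J, K, O, P}, which has 11 states.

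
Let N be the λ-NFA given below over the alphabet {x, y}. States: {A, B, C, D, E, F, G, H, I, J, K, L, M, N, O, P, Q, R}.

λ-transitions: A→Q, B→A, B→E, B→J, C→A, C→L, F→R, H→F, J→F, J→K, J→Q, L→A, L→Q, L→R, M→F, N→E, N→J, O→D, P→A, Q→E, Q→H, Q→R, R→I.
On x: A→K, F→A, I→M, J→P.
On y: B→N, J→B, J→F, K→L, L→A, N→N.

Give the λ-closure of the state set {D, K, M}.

{D, F, I, K, M, R}

Start with {D, K, M}.
From M via λ: add F.
From F via λ: add R.
From R via λ: add I.
No new states can be added; the closed set is {D, F, I, K, M, R}.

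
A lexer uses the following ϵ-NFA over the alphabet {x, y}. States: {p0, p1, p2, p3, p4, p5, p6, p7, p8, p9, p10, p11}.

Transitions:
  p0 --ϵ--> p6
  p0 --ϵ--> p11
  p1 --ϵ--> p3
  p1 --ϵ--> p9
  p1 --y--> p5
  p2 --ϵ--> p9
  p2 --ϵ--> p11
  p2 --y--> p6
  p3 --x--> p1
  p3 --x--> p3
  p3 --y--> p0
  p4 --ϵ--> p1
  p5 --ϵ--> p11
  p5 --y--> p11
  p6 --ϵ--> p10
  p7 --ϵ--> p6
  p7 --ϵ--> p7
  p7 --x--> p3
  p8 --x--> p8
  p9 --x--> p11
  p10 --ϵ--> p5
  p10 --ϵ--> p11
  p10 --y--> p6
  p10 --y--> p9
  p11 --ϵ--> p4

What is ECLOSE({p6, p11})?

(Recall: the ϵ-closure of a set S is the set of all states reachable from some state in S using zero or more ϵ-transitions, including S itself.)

{p1, p3, p4, p5, p6, p9, p10, p11}

Start with {p6, p11}.
From p6 via ϵ: add p10.
From p11 via ϵ: add p4.
From p4 via ϵ: add p1.
From p10 via ϵ: add p5.
From p1 via ϵ: add p3, p9.
No new states can be added; the closed set is {p1, p3, p4, p5, p6, p9, p10, p11}.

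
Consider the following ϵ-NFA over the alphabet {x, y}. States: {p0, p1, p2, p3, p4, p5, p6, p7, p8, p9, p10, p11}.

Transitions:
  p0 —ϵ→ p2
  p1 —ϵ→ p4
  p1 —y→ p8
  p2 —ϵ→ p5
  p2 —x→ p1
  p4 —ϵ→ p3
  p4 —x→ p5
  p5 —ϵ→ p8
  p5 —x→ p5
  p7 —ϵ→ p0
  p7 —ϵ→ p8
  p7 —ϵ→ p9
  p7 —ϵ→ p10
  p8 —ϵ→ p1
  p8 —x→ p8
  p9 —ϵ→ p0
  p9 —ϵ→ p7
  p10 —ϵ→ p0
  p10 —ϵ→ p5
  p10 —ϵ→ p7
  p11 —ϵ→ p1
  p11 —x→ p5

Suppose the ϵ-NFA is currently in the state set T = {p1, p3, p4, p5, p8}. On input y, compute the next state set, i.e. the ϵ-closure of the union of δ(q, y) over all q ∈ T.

p1 on y → {p8}.
No y-transition from p3, p4, p5, p8.
Union after reading y: {p8}.
Now take the ϵ-closure:
From p8 via ϵ: add p1.
From p1 via ϵ: add p4.
From p4 via ϵ: add p3.
No new states can be added; the closed set is {p1, p3, p4, p8}.

{p1, p3, p4, p8}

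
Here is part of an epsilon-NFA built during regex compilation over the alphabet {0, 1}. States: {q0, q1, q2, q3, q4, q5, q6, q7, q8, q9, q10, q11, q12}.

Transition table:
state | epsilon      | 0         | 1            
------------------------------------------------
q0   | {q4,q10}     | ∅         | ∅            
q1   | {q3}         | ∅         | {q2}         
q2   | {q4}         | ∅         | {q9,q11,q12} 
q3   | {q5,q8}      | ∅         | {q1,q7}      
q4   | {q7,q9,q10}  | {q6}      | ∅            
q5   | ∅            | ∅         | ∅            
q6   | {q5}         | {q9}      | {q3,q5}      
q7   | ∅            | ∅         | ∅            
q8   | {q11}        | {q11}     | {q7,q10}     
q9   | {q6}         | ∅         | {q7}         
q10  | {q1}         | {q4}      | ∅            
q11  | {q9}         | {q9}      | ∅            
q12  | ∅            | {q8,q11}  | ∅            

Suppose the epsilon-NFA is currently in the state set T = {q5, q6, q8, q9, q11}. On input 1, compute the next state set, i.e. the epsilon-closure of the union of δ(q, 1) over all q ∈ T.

{q1, q3, q5, q6, q7, q8, q9, q10, q11}

q6 on 1 → {q3, q5}.
q8 on 1 → {q7, q10}.
q9 on 1 → {q7}.
No 1-transition from q5, q11.
Union after reading 1: {q3, q5, q7, q10}.
Now take the epsilon-closure:
From q3 via epsilon: add q8.
From q10 via epsilon: add q1.
From q8 via epsilon: add q11.
From q11 via epsilon: add q9.
From q9 via epsilon: add q6.
No new states can be added; the closed set is {q1, q3, q5, q6, q7, q8, q9, q10, q11}.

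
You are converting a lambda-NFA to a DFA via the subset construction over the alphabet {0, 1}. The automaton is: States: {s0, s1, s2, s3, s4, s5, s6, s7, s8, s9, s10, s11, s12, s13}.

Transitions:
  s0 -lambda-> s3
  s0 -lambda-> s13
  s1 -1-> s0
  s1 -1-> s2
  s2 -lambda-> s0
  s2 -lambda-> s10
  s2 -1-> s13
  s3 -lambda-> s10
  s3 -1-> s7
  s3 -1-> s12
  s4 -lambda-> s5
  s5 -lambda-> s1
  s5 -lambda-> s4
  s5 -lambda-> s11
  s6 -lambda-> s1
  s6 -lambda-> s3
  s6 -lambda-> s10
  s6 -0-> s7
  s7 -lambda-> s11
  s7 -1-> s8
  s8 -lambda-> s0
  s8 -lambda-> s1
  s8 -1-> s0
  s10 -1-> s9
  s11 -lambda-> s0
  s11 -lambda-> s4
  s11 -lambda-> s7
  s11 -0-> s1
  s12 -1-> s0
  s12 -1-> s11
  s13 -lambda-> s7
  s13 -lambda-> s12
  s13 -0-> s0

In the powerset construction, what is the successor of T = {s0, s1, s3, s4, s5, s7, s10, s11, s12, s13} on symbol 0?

{s0, s1, s3, s4, s5, s7, s10, s11, s12, s13}

s11 on 0 → {s1}.
s13 on 0 → {s0}.
No 0-transition from s0, s1, s3, s4, s5, s7, s10, s12.
Union after reading 0: {s0, s1}.
Now take the lambda-closure:
From s0 via lambda: add s3, s13.
From s3 via lambda: add s10.
From s13 via lambda: add s7, s12.
From s7 via lambda: add s11.
From s11 via lambda: add s4.
From s4 via lambda: add s5.
No new states can be added; the closed set is {s0, s1, s3, s4, s5, s7, s10, s11, s12, s13}.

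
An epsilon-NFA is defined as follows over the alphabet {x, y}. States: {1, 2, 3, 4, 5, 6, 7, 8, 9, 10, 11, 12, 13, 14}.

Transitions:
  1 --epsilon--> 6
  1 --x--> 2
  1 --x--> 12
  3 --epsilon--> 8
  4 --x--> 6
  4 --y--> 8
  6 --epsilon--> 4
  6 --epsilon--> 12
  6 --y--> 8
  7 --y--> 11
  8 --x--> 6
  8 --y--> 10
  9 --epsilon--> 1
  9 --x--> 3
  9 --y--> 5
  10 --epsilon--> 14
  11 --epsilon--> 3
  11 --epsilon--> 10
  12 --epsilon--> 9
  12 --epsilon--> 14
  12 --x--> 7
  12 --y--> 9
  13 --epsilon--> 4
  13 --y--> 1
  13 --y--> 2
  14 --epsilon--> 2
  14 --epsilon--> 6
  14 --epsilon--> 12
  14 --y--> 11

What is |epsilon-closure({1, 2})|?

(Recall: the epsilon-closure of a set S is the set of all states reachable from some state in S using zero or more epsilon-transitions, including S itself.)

Start with {1, 2}.
From 1 via epsilon: add 6.
From 6 via epsilon: add 4, 12.
From 12 via epsilon: add 9, 14.
epsilon-closure = {1, 2, 4, 6, 9, 12, 14}, which has 7 states.

7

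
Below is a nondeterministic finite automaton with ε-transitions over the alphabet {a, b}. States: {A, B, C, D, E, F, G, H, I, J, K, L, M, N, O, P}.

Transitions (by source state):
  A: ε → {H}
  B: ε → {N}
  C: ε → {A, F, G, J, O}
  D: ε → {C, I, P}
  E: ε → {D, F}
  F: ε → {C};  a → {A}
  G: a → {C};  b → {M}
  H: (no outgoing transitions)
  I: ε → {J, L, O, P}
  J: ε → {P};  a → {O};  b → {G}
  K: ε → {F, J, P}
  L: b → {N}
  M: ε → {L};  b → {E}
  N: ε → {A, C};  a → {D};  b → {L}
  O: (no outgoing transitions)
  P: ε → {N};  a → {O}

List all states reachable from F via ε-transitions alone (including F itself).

{A, C, F, G, H, J, N, O, P}

Start with {F}.
From F via ε: add C.
From C via ε: add A, G, J, O.
From A via ε: add H.
From J via ε: add P.
From P via ε: add N.
No new states can be added; the closed set is {A, C, F, G, H, J, N, O, P}.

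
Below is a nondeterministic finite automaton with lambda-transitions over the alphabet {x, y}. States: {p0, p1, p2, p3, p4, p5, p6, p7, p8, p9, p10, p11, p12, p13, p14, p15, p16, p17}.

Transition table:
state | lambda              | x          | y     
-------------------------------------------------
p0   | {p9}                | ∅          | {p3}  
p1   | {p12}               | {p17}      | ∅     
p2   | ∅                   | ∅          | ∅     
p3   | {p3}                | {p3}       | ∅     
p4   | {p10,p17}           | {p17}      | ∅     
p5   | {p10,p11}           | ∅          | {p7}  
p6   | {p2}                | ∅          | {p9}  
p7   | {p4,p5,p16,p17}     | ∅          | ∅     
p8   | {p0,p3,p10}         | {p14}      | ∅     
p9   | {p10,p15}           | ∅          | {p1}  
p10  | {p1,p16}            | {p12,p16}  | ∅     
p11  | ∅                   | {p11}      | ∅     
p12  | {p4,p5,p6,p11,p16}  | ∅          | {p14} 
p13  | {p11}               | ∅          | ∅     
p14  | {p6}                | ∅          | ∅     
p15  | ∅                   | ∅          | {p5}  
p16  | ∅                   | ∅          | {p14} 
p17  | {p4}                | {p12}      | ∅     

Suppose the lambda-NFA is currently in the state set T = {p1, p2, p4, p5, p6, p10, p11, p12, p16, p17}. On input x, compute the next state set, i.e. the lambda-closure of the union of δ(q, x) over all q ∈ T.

{p1, p2, p4, p5, p6, p10, p11, p12, p16, p17}

p1 on x → {p17}.
p4 on x → {p17}.
p10 on x → {p12, p16}.
p11 on x → {p11}.
p17 on x → {p12}.
No x-transition from p2, p5, p6, p12, p16.
Union after reading x: {p11, p12, p16, p17}.
Now take the lambda-closure:
From p12 via lambda: add p4, p5, p6.
From p4 via lambda: add p10.
From p6 via lambda: add p2.
From p10 via lambda: add p1.
No new states can be added; the closed set is {p1, p2, p4, p5, p6, p10, p11, p12, p16, p17}.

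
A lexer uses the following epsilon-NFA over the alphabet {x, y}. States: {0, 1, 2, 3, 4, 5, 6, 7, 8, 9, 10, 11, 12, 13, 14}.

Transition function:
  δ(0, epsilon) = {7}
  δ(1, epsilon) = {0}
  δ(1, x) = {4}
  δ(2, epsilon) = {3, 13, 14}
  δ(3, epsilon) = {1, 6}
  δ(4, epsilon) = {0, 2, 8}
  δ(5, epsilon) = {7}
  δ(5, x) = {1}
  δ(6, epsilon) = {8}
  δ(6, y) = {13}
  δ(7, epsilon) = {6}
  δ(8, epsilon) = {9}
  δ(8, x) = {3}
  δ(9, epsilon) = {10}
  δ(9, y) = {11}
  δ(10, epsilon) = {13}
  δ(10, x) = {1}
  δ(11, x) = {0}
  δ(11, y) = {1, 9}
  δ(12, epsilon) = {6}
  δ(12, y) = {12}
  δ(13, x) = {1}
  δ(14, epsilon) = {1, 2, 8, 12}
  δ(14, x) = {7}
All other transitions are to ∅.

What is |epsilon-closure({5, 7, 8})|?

7

Start with {5, 7, 8}.
From 7 via epsilon: add 6.
From 8 via epsilon: add 9.
From 9 via epsilon: add 10.
From 10 via epsilon: add 13.
epsilon-closure = {5, 6, 7, 8, 9, 10, 13}, which has 7 states.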